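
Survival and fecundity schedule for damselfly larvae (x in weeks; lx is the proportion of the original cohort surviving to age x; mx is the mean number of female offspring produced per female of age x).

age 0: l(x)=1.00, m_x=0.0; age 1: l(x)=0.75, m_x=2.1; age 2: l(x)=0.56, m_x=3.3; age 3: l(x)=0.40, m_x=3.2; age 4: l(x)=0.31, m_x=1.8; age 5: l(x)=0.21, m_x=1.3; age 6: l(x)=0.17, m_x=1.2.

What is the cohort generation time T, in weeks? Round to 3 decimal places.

2.428

lx·mx: 0, 1.575, 1.848, 1.28, 0.558, 0.273, 0.204 → R0 = 5.738
x·lx·mx: 0, 1.575, 3.696, 3.84, 2.232, 1.365, 1.224 → Σ = 13.932
T = 13.932 / 5.738 = 2.428024… → 2.428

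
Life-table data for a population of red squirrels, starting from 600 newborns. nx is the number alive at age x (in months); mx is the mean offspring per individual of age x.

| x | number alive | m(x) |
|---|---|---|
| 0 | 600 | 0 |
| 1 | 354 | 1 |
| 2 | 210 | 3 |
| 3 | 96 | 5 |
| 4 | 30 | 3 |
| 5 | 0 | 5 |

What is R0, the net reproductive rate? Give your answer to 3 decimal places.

2.590

lx = nx/n0 = nx/600: 1, 0.59, 0.35, 0.16, 0.05, 0
lx·mx by age: 0, 0.59, 1.05, 0.8, 0.15, 0
R0 = Σ lx·mx = 2.59 → 2.590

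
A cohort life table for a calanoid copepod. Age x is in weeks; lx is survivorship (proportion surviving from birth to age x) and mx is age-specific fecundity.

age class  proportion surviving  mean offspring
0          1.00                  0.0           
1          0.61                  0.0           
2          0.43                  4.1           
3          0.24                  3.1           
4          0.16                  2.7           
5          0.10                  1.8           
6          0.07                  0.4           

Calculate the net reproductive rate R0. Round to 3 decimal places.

lx·mx by age: 0, 0, 1.763, 0.744, 0.432, 0.18, 0.028
R0 = Σ lx·mx = 3.147 → 3.147

3.147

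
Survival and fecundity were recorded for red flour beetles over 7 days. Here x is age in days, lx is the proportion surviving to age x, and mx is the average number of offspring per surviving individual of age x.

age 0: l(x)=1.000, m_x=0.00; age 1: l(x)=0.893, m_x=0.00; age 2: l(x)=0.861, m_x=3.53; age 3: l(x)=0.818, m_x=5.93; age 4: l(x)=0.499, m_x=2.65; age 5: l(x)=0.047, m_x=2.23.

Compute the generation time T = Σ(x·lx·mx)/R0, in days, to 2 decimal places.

lx·mx: 0, 0, 3.03933, 4.85074, 1.32235, 0.10481 → R0 = 9.31723
x·lx·mx: 0, 0, 6.07866, 14.55222, 5.2894, 0.52405 → Σ = 26.44433
T = 26.44433 / 9.31723 = 2.838218… → 2.84

2.84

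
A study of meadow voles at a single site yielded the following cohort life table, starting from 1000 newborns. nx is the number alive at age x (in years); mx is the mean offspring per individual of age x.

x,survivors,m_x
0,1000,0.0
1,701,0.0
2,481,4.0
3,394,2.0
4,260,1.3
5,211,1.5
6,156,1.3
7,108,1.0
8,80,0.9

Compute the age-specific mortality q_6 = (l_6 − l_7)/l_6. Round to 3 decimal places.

0.308

lx = nx/n0 = nx/1000: 1, 0.701, 0.481, 0.394, 0.26, 0.211, 0.156, 0.108, 0.08
q_6 = (l_6 − l_7) / l_6 = (0.156 − 0.108) / 0.156
     = 0.048 / 0.156 = 0.307692… → 0.308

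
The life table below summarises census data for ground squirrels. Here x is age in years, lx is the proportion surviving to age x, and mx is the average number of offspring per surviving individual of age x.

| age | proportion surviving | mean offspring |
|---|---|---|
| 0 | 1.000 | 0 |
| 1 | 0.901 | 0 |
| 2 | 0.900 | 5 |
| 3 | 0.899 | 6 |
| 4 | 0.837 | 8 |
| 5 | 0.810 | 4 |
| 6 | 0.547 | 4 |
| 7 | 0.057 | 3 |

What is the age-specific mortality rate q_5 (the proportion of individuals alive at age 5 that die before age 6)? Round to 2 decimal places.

0.32

q_5 = (l_5 − l_6) / l_5 = (0.81 − 0.547) / 0.81
     = 0.263 / 0.81 = 0.324691… → 0.32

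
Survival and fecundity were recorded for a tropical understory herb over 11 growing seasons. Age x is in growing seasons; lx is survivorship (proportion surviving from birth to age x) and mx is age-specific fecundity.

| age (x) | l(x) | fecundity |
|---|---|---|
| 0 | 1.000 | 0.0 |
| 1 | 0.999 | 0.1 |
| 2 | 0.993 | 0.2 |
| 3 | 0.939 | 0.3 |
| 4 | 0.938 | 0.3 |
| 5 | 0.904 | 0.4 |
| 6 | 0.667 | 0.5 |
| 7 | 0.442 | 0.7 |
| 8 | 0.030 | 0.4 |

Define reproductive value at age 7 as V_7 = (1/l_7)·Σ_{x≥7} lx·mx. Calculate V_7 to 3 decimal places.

lx·mx for x ≥ 7: 0.3094, 0.012 → sum = 0.3214
V_7 = 0.3214 / l_7 = 0.3214 / 0.442 = 0.727149… → 0.727

0.727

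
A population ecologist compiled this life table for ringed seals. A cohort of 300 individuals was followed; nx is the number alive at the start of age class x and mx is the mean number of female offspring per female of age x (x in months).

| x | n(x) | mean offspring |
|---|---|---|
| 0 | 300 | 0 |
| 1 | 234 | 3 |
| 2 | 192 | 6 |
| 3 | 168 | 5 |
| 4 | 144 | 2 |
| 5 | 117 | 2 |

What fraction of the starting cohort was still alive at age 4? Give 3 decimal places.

l_4 = n_4/n_0 = 144/300 = 0.48 → 0.480

0.480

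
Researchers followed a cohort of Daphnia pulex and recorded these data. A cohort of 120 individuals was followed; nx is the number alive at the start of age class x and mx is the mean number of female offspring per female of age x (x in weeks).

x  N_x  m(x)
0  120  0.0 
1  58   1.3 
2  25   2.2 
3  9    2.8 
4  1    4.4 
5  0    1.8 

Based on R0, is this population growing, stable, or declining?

growing

lx = nx/n0 = nx/120: 1, 0.48333…, 0.20833…, 0.075, 0.00833…, 0
R0 = Σ lx·mx = 0 + 0.628333… + 0.458333… + 0.21 + 0.036667… + 0 = 1.333333…
R0 > 1, so the population is growing.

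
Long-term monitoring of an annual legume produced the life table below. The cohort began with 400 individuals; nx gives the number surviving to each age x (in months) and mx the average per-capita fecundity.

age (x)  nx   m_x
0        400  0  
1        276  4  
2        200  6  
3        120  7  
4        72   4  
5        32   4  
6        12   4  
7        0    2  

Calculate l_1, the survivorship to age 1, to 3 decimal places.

l_1 = n_1/n_0 = 276/400 = 0.69 → 0.690

0.690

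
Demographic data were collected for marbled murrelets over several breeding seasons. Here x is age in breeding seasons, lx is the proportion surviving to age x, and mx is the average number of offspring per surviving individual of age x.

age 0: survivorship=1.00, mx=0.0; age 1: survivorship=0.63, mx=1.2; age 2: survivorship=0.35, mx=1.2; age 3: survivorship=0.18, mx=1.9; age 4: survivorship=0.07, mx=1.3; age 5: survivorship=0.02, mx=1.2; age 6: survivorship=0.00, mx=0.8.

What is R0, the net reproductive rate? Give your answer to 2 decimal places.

1.63

lx·mx by age: 0, 0.756, 0.42, 0.342, 0.091, 0.024, 0
R0 = Σ lx·mx = 1.633 → 1.63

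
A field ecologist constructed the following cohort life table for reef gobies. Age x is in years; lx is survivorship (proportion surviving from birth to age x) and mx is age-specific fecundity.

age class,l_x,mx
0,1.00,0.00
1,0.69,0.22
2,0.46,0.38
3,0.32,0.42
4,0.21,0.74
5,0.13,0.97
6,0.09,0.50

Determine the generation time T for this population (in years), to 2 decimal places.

3.08

lx·mx: 0, 0.1518, 0.1748, 0.1344, 0.1554, 0.1261, 0.045 → R0 = 0.7875
x·lx·mx: 0, 0.1518, 0.3496, 0.4032, 0.6216, 0.6305, 0.27 → Σ = 2.4267
T = 2.4267 / 0.7875 = 3.081524… → 3.08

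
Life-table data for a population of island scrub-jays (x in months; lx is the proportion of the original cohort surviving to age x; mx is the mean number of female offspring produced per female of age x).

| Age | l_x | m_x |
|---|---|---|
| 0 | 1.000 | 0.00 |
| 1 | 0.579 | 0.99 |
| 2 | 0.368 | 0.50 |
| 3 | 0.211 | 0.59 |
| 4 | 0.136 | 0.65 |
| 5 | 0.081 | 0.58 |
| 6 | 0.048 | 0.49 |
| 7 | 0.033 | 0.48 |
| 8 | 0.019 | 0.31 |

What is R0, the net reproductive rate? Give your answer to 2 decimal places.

lx·mx by age: 0, 0.57321, 0.184, 0.12449, 0.0884, 0.04698, 0.02352, 0.01584, 0.00589
R0 = Σ lx·mx = 1.06233 → 1.06

1.06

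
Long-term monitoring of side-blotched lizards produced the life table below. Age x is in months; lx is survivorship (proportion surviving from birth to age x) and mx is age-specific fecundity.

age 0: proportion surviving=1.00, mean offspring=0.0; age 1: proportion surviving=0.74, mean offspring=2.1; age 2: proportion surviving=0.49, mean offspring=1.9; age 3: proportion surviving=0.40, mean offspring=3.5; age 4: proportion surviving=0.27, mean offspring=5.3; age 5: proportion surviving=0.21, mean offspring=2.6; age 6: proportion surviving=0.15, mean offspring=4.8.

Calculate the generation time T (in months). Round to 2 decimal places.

3.10

lx·mx: 0, 1.554, 0.931, 1.4, 1.431, 0.546, 0.72 → R0 = 6.582
x·lx·mx: 0, 1.554, 1.862, 4.2, 5.724, 2.73, 4.32 → Σ = 20.39
T = 20.39 / 6.582 = 3.097843… → 3.10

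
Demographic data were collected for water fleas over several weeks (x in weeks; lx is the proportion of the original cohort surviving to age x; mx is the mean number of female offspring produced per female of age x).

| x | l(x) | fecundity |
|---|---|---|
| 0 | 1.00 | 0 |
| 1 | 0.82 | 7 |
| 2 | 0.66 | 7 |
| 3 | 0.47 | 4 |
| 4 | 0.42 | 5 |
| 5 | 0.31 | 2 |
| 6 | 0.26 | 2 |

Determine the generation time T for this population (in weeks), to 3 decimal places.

lx·mx: 0, 5.74, 4.62, 1.88, 2.1, 0.62, 0.52 → R0 = 15.48
x·lx·mx: 0, 5.74, 9.24, 5.64, 8.4, 3.1, 3.12 → Σ = 35.24
T = 35.24 / 15.48 = 2.276486… → 2.276

2.276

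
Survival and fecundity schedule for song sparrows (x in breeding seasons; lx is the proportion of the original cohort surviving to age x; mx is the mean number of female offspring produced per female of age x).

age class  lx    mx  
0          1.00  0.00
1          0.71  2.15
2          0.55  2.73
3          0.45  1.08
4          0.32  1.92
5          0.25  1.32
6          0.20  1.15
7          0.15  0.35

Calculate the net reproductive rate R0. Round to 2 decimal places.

4.74

lx·mx by age: 0, 1.5265, 1.5015, 0.486, 0.6144, 0.33, 0.23, 0.0525
R0 = Σ lx·mx = 4.7409 → 4.74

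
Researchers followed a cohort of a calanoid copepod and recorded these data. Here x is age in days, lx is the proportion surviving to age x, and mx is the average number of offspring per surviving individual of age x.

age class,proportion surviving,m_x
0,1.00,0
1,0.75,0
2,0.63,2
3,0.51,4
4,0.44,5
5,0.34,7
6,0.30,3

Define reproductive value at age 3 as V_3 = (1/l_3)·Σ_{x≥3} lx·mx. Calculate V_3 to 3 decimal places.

14.745

lx·mx for x ≥ 3: 2.04, 2.2, 2.38, 0.9 → sum = 7.52
V_3 = 7.52 / l_3 = 7.52 / 0.51 = 14.745098… → 14.745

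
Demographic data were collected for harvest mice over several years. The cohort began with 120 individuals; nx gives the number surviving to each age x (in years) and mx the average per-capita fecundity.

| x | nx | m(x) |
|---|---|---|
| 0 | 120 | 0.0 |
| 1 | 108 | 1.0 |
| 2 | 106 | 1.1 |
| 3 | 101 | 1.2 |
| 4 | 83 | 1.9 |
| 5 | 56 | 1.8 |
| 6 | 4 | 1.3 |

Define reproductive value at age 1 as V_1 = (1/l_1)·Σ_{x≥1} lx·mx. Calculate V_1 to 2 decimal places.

5.64

lx = nx/n0 = nx/120: 1, 0.9, 0.88333…, 0.84167…, 0.69167…, 0.46667…, 0.03333…
lx·mx for x ≥ 1: 0.9, 0.971667…, 1.01…, 1.314167…, 0.84…, 0.043333… → sum = 5.079167…
V_1 = 5.079167… / l_1 = 5.079167… / 0.9 = 5.643519… → 5.64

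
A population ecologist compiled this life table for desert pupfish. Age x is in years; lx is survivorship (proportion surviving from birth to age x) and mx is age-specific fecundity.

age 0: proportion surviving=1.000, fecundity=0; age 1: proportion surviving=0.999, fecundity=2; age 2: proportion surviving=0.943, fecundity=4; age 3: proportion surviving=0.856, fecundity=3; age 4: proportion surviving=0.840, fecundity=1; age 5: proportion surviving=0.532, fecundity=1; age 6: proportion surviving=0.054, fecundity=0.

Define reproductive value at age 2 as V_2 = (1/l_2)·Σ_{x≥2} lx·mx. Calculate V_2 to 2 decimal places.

lx·mx for x ≥ 2: 3.772, 2.568, 0.84, 0.532, 0 → sum = 7.712
V_2 = 7.712 / l_2 = 7.712 / 0.943 = 8.178155… → 8.18

8.18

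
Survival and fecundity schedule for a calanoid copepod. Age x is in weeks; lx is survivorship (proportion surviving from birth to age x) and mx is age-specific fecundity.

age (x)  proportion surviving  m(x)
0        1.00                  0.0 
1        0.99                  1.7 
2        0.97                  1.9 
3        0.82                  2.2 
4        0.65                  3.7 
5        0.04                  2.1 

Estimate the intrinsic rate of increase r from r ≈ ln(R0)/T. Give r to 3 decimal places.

0.772

R0 = Σ lx·mx = 0 + 1.683 + 1.843 + 1.804 + 2.405 + 0.084 = 7.819
Σ x·lx·mx = 20.821; T = 20.821/7.819 = 2.66287…
r ≈ ln(R0)/T = ln(7.819)/2.66287… = 0.77231… → 0.772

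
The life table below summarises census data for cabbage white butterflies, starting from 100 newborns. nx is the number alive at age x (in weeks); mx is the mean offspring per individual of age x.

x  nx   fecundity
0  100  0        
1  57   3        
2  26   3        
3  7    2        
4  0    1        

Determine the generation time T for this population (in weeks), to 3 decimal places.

1.403

lx = nx/n0 = nx/100: 1, 0.57, 0.26, 0.07, 0
lx·mx: 0, 1.71, 0.78, 0.14, 0 → R0 = 2.63
x·lx·mx: 0, 1.71, 1.56, 0.42, 0 → Σ = 3.69
T = 3.69 / 2.63 = 1.403042… → 1.403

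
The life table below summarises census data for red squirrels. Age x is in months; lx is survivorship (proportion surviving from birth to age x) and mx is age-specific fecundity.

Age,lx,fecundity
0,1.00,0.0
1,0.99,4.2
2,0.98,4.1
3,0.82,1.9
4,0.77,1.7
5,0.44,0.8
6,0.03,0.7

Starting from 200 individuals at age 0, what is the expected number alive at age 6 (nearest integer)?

Expected survivors = N0 · l_6 = 200 × 0.03 = 6 → 6

6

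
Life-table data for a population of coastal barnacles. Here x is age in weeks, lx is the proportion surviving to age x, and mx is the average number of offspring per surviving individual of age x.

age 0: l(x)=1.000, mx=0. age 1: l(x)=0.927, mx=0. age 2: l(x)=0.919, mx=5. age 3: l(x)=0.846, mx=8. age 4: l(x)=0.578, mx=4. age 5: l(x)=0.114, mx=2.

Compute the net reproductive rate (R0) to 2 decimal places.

13.90

lx·mx by age: 0, 0, 4.595, 6.768, 2.312, 0.228
R0 = Σ lx·mx = 13.903 → 13.90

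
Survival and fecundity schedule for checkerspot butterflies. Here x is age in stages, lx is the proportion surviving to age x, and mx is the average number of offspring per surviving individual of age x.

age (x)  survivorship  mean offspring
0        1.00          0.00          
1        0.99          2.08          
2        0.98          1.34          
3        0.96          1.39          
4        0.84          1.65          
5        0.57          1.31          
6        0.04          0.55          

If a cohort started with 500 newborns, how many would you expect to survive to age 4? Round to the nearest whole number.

Expected survivors = N0 · l_4 = 500 × 0.84 = 420 → 420

420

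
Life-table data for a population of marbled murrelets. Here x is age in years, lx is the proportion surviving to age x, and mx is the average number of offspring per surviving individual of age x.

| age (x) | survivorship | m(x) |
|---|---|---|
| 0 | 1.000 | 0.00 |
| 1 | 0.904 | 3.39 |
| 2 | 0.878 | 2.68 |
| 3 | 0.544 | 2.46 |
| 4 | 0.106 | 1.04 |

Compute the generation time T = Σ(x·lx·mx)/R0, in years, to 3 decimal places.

1.781

lx·mx: 0, 3.06456, 2.35304, 1.33824, 0.11024 → R0 = 6.86608
x·lx·mx: 0, 3.06456, 4.70608, 4.01472, 0.44096 → Σ = 12.22632
T = 12.22632 / 6.86608 = 1.780684… → 1.781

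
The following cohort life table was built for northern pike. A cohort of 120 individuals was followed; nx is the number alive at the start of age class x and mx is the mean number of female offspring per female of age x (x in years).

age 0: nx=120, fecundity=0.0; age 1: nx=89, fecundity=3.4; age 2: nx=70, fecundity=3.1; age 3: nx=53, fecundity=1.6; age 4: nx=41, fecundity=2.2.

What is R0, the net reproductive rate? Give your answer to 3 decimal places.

5.788

lx = nx/n0 = nx/120: 1, 0.74167…, 0.58333…, 0.44167…, 0.34167…
lx·mx by age: 0, 2.521667…, 1.808333…, 0.706667…, 0.751667…
R0 = Σ lx·mx = 5.788333… → 5.788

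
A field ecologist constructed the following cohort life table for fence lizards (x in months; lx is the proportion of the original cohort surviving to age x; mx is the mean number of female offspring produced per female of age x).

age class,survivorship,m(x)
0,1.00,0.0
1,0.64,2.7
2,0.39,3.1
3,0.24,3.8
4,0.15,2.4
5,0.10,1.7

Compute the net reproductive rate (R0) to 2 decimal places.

lx·mx by age: 0, 1.728, 1.209, 0.912, 0.36, 0.17
R0 = Σ lx·mx = 4.379 → 4.38

4.38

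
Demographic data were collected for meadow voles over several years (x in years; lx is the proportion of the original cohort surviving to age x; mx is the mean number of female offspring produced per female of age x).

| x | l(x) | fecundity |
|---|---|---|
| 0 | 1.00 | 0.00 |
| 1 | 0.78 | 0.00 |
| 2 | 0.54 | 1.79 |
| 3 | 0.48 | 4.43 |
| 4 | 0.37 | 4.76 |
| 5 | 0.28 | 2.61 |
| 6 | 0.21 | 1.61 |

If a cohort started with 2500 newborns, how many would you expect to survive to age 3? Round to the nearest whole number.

Expected survivors = N0 · l_3 = 2500 × 0.48 = 1200 → 1200

1200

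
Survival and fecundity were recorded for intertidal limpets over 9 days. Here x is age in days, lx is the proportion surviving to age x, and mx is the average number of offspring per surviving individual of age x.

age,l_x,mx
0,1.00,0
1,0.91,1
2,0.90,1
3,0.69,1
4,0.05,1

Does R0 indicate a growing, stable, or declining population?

R0 = Σ lx·mx = 0 + 0.91 + 0.9 + 0.69 + 0.05 = 2.55
R0 > 1, so the population is growing.

growing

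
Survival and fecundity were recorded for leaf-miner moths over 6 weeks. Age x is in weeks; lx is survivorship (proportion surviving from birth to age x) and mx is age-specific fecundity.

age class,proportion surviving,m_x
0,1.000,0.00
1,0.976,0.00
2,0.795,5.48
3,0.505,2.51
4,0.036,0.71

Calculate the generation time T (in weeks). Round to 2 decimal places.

2.23

lx·mx: 0, 0, 4.3566, 1.26755, 0.02556 → R0 = 5.64971
x·lx·mx: 0, 0, 8.7132, 3.80265, 0.10224 → Σ = 12.61809
T = 12.61809 / 5.64971 = 2.233405… → 2.23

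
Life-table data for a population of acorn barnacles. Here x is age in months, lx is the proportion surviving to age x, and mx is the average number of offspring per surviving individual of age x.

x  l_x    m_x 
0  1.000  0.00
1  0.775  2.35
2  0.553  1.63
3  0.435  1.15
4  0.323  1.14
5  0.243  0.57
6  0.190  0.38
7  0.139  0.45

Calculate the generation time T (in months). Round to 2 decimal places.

2.11

lx·mx: 0, 1.82125, 0.90139, 0.50025, 0.36822, 0.13851, 0.0722, 0.06255 → R0 = 3.86437
x·lx·mx: 0, 1.82125, 1.80278, 1.50075, 1.47288, 0.69255, 0.4332, 0.43785 → Σ = 8.16126
T = 8.16126 / 3.86437 = 2.111925… → 2.11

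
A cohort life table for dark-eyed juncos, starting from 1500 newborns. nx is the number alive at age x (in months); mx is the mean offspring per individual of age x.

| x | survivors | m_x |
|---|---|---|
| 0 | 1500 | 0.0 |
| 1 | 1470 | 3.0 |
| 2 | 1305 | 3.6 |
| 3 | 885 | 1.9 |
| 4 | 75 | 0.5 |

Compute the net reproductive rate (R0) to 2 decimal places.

7.22

lx = nx/n0 = nx/1500: 1, 0.98, 0.87, 0.59, 0.05
lx·mx by age: 0, 2.94, 3.132, 1.121, 0.025
R0 = Σ lx·mx = 7.218 → 7.22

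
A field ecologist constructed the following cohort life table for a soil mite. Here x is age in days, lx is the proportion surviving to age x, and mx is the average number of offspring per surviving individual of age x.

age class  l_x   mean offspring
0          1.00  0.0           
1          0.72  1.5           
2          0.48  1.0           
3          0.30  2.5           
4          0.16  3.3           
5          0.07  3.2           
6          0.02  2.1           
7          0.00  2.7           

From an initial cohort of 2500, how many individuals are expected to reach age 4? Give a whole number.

400

Expected survivors = N0 · l_4 = 2500 × 0.16 = 400 → 400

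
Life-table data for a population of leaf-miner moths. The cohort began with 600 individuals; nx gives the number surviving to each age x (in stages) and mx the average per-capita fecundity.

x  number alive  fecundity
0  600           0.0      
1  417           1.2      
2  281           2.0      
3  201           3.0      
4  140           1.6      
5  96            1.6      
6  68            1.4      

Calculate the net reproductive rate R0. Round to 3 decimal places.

3.564

lx = nx/n0 = nx/600: 1, 0.695, 0.46833…, 0.335, 0.23333…, 0.16, 0.11333…
lx·mx by age: 0, 0.834, 0.936667…, 1.005, 0.373333…, 0.256, 0.158667…
R0 = Σ lx·mx = 3.563667… → 3.564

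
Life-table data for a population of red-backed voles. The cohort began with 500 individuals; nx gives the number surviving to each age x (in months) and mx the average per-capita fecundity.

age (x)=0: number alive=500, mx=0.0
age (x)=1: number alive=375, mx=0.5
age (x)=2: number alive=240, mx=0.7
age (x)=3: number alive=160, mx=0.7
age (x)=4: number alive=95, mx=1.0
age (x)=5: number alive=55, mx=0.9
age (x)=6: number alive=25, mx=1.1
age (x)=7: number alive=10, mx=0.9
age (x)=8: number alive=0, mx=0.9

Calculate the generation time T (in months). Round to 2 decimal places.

lx = nx/n0 = nx/500: 1, 0.75, 0.48, 0.32, 0.19, 0.11, 0.05, 0.02, 0
lx·mx: 0, 0.375, 0.336, 0.224, 0.19, 0.099, 0.055, 0.018, 0 → R0 = 1.297
x·lx·mx: 0, 0.375, 0.672, 0.672, 0.76, 0.495, 0.33, 0.126, 0 → Σ = 3.43
T = 3.43 / 1.297 = 2.644564… → 2.64

2.64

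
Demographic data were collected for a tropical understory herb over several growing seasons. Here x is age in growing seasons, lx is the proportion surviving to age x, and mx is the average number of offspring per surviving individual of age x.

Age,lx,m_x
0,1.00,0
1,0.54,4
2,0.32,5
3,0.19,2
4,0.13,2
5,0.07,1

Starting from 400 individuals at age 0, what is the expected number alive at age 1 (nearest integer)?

216

Expected survivors = N0 · l_1 = 400 × 0.54 = 216 → 216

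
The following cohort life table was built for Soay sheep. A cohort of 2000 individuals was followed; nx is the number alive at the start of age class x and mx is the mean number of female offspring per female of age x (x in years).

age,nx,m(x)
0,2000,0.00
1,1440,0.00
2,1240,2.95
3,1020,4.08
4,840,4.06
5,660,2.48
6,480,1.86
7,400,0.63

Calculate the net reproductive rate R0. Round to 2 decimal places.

lx = nx/n0 = nx/2000: 1, 0.72, 0.62, 0.51, 0.42, 0.33, 0.24, 0.2
lx·mx by age: 0, 0, 1.829, 2.0808, 1.7052, 0.8184, 0.4464, 0.126
R0 = Σ lx·mx = 7.0058 → 7.01

7.01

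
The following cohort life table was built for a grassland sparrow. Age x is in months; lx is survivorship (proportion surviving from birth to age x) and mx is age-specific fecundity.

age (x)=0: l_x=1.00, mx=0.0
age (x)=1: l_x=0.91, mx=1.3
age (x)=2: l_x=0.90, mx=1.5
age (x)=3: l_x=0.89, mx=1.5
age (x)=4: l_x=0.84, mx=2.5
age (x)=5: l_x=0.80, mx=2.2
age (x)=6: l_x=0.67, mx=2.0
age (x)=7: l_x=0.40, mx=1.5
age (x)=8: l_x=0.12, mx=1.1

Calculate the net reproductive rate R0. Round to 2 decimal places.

9.80

lx·mx by age: 0, 1.183, 1.35, 1.335, 2.1, 1.76, 1.34, 0.6, 0.132
R0 = Σ lx·mx = 9.8 → 9.80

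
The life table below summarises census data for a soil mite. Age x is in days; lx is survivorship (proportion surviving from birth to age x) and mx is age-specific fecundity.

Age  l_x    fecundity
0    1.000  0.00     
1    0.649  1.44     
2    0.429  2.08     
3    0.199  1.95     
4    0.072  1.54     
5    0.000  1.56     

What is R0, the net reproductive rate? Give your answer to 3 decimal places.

2.326

lx·mx by age: 0, 0.93456, 0.89232, 0.38805, 0.11088, 0
R0 = Σ lx·mx = 2.32581 → 2.326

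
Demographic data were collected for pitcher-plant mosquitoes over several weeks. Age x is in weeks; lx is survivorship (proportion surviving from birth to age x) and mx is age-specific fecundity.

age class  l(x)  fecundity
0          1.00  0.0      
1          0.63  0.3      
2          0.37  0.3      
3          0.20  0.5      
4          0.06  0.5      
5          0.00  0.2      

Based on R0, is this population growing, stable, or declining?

R0 = Σ lx·mx = 0 + 0.189 + 0.111 + 0.1 + 0.03 + 0 = 0.43
R0 < 1, so the population is declining.

declining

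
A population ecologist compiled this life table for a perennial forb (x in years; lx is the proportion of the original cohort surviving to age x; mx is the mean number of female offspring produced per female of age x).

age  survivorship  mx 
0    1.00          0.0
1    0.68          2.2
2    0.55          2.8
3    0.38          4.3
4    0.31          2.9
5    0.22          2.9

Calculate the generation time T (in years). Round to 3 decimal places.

2.620

lx·mx: 0, 1.496, 1.54, 1.634, 0.899, 0.638 → R0 = 6.207
x·lx·mx: 0, 1.496, 3.08, 4.902, 3.596, 3.19 → Σ = 16.264
T = 16.264 / 6.207 = 2.620267… → 2.620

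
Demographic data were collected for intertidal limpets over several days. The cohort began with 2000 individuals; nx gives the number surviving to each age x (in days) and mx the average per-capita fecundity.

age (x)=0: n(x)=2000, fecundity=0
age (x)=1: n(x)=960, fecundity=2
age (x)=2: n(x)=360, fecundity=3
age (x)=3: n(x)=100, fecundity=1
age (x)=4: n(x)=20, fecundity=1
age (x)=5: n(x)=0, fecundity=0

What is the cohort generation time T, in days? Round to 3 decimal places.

1.429

lx = nx/n0 = nx/2000: 1, 0.48, 0.18, 0.05, 0.01, 0
lx·mx: 0, 0.96, 0.54, 0.05, 0.01, 0 → R0 = 1.56
x·lx·mx: 0, 0.96, 1.08, 0.15, 0.04, 0 → Σ = 2.23
T = 2.23 / 1.56 = 1.429487… → 1.429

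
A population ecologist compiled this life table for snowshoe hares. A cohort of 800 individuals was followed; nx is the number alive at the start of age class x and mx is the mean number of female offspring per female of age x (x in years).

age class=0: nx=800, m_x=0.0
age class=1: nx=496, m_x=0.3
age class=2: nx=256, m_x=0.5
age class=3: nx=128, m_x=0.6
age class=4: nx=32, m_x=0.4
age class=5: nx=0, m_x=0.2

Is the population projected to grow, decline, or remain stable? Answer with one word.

declining

lx = nx/n0 = nx/800: 1, 0.62, 0.32, 0.16, 0.04, 0
R0 = Σ lx·mx = 0 + 0.186 + 0.16 + 0.096 + 0.016 + 0 = 0.458
R0 < 1, so the population is declining.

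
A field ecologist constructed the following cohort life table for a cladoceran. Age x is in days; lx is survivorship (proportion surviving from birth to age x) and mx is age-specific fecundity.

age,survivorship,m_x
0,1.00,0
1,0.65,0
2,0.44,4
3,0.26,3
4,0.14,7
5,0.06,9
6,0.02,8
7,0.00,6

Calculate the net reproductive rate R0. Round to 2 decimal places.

4.22

lx·mx by age: 0, 0, 1.76, 0.78, 0.98, 0.54, 0.16, 0
R0 = Σ lx·mx = 4.22 → 4.22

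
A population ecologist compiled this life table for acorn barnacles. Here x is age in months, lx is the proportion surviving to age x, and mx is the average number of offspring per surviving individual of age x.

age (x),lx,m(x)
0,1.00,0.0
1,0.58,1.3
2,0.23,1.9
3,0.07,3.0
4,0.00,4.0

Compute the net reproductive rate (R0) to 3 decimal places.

lx·mx by age: 0, 0.754, 0.437, 0.21, 0
R0 = Σ lx·mx = 1.401 → 1.401

1.401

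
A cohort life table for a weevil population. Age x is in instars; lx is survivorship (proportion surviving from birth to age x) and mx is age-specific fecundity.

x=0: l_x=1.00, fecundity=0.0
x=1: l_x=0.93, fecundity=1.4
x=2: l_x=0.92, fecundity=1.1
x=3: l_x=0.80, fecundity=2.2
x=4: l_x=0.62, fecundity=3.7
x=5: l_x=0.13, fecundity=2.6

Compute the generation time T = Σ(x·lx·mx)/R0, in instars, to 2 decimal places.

lx·mx: 0, 1.302, 1.012, 1.76, 2.294, 0.338 → R0 = 6.706
x·lx·mx: 0, 1.302, 2.024, 5.28, 9.176, 1.69 → Σ = 19.472
T = 19.472 / 6.706 = 2.903668… → 2.90

2.90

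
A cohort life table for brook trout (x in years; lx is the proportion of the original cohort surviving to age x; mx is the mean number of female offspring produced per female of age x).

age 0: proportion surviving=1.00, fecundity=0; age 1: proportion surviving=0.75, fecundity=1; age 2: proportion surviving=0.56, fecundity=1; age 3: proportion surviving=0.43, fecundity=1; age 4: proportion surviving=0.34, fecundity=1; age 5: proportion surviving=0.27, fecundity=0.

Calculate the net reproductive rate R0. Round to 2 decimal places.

lx·mx by age: 0, 0.75, 0.56, 0.43, 0.34, 0
R0 = Σ lx·mx = 2.08 → 2.08

2.08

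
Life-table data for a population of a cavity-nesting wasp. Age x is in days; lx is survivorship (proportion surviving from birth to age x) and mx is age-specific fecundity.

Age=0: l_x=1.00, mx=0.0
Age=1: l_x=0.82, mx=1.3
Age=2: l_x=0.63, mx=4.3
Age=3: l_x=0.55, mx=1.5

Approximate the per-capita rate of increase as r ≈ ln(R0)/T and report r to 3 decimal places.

0.784

R0 = Σ lx·mx = 0 + 1.066 + 2.709 + 0.825 = 4.6
Σ x·lx·mx = 8.959; T = 8.959/4.6 = 1.94761…
r ≈ ln(R0)/T = ln(4.6)/1.94761… = 0.78355… → 0.784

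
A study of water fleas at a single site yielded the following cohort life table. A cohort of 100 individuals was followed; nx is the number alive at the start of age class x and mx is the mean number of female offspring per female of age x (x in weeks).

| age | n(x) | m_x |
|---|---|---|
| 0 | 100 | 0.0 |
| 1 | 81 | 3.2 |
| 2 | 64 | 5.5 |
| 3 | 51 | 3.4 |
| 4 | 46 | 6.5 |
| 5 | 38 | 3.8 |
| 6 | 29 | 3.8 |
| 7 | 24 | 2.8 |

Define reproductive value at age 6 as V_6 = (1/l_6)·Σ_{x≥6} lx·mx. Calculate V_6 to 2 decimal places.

lx = nx/n0 = nx/100: 1, 0.81, 0.64, 0.51, 0.46, 0.38, 0.29, 0.24
lx·mx for x ≥ 6: 1.102, 0.672 → sum = 1.774
V_6 = 1.774 / l_6 = 1.774 / 0.29 = 6.117241… → 6.12

6.12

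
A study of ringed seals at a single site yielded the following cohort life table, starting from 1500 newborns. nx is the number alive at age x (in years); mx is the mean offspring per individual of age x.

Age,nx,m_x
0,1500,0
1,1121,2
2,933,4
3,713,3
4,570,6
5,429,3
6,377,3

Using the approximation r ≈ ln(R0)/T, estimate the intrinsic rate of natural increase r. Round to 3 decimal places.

lx = nx/n0 = nx/1500: 1, 0.74733…, 0.622, 0.47533…, 0.38, 0.286, 0.25133…
R0 = Σ lx·mx = 0 + 1.49467… + 2.488 + 1.426… + 2.28 + 0.858 + 0.754… = 9.300667…
Σ x·lx·mx = 28.682667…; T = 28.682667…/9.300667… = 3.08394…
r ≈ ln(R0)/T = ln(9.300667…)/3.08394… = 0.72313… → 0.723

0.723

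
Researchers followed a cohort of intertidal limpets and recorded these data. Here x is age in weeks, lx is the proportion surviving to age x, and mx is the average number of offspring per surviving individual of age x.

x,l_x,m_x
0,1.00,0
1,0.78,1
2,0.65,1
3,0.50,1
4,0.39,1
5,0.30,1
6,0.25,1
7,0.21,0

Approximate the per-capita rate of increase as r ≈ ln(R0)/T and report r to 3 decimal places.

0.372

R0 = Σ lx·mx = 0 + 0.78 + 0.65 + 0.5 + 0.39 + 0.3 + 0.25 + 0 = 2.87
Σ x·lx·mx = 8.14; T = 8.14/2.87 = 2.83624…
r ≈ ln(R0)/T = ln(2.87)/2.83624… = 0.37173… → 0.372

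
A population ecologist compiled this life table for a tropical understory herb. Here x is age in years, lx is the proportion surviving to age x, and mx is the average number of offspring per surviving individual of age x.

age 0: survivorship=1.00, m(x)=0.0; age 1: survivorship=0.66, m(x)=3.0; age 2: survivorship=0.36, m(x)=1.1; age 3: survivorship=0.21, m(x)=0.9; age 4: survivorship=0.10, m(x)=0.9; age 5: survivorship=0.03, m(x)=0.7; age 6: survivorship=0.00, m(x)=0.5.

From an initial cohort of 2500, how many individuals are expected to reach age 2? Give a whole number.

Expected survivors = N0 · l_2 = 2500 × 0.36 = 900 → 900

900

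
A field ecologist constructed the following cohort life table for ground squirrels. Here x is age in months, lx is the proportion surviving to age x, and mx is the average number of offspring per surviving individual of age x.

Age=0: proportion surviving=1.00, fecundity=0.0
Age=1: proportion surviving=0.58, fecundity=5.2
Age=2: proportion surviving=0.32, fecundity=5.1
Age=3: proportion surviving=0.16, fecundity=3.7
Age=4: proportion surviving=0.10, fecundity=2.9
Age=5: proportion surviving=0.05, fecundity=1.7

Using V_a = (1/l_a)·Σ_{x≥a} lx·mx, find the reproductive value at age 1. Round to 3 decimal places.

lx·mx for x ≥ 1: 3.016, 1.632, 0.592, 0.29, 0.085 → sum = 5.615
V_1 = 5.615 / l_1 = 5.615 / 0.58 = 9.681034… → 9.681

9.681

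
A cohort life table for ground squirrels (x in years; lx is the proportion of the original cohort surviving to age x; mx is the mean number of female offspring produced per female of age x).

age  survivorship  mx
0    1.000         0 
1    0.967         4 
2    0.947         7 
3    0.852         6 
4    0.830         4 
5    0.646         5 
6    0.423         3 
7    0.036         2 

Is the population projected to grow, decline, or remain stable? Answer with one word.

growing

R0 = Σ lx·mx = 0 + 3.868 + 6.629 + 5.112 + 3.32 + 3.23 + 1.269 + 0.072 = 23.5
R0 > 1, so the population is growing.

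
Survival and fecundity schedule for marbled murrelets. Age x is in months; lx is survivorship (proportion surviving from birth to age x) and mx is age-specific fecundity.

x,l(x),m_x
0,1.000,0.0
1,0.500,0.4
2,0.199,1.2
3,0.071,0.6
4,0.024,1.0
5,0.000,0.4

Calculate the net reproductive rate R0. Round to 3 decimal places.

lx·mx by age: 0, 0.2, 0.2388, 0.0426, 0.024, 0
R0 = Σ lx·mx = 0.5054 → 0.505

0.505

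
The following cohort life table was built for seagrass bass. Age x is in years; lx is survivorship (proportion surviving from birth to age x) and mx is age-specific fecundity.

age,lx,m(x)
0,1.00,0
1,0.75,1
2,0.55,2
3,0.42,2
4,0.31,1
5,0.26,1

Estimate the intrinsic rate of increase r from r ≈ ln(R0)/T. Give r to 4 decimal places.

R0 = Σ lx·mx = 0 + 0.75 + 1.1 + 0.84 + 0.31 + 0.26 = 3.26
Σ x·lx·mx = 8.01; T = 8.01/3.26 = 2.45706…
r ≈ ln(R0)/T = ln(3.26)/2.45706… = 0.480953… → 0.4810

0.4810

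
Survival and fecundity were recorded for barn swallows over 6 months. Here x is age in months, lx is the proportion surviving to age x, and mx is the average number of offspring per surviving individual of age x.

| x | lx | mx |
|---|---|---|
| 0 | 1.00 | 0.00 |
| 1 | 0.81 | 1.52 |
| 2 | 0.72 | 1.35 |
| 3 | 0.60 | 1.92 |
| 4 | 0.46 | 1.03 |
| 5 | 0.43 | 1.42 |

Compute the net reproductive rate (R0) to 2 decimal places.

lx·mx by age: 0, 1.2312, 0.972, 1.152, 0.4738, 0.6106
R0 = Σ lx·mx = 4.4396 → 4.44

4.44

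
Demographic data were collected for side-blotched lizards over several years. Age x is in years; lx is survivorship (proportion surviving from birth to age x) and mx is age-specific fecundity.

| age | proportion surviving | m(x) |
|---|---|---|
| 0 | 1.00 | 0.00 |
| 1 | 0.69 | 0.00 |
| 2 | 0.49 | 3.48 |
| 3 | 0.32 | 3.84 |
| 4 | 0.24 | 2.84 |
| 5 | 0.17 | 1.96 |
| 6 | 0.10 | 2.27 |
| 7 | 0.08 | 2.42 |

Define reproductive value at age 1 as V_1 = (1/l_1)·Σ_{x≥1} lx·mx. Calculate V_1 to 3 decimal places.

6.332

lx·mx for x ≥ 1: 0, 1.7052, 1.2288, 0.6816, 0.3332, 0.227, 0.1936 → sum = 4.3694
V_1 = 4.3694 / l_1 = 4.3694 / 0.69 = 6.332464… → 6.332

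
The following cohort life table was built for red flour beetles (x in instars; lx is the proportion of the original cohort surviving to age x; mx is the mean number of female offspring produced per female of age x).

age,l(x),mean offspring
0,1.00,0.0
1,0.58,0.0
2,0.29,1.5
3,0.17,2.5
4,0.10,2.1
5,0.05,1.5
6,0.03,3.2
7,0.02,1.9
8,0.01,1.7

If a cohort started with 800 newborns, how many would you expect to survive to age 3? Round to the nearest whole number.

Expected survivors = N0 · l_3 = 800 × 0.17 = 136 → 136

136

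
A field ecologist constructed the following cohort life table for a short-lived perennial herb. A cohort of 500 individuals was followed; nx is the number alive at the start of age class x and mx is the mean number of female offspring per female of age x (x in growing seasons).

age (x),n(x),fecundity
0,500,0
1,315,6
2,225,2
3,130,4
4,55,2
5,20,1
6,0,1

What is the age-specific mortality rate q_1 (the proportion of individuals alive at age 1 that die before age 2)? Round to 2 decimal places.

0.29

lx = nx/n0 = nx/500: 1, 0.63, 0.45, 0.26, 0.11, 0.04, 0
q_1 = (l_1 − l_2) / l_1 = (0.63 − 0.45) / 0.63
     = 0.18 / 0.63 = 0.285714… → 0.29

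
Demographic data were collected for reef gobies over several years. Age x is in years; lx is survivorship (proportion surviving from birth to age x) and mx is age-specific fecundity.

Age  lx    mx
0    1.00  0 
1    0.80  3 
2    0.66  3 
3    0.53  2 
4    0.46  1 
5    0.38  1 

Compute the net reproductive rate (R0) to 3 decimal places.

lx·mx by age: 0, 2.4, 1.98, 1.06, 0.46, 0.38
R0 = Σ lx·mx = 6.28 → 6.280

6.280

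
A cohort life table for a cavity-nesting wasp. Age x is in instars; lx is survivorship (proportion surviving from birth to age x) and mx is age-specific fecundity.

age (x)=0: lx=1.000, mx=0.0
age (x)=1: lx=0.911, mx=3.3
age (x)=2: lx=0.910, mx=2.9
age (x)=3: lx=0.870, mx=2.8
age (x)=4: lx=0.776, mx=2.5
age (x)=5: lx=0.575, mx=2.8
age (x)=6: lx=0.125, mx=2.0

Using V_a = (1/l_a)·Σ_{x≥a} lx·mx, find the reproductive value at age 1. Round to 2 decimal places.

13.04

lx·mx for x ≥ 1: 3.0063, 2.639, 2.436, 1.94, 1.61, 0.25 → sum = 11.8813
V_1 = 11.8813 / l_1 = 11.8813 / 0.911 = 13.042042… → 13.04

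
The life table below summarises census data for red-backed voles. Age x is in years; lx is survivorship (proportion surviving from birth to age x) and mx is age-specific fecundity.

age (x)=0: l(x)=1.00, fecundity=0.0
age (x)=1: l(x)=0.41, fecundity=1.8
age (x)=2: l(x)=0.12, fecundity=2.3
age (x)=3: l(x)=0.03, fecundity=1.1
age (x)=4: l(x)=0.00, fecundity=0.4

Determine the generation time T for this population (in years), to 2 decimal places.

lx·mx: 0, 0.738, 0.276, 0.033, 0 → R0 = 1.047
x·lx·mx: 0, 0.738, 0.552, 0.099, 0 → Σ = 1.389
T = 1.389 / 1.047 = 1.326648… → 1.33

1.33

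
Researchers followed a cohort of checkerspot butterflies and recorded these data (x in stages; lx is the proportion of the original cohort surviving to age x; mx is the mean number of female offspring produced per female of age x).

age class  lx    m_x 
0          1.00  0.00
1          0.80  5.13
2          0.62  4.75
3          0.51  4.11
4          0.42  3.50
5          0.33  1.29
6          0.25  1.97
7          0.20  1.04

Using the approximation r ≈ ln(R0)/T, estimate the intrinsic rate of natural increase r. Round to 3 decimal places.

R0 = Σ lx·mx = 0 + 4.104 + 2.945 + 2.0961 + 1.47 + 0.4257 + 0.4925 + 0.208 = 11.7413
Σ x·lx·mx = 28.7018; T = 28.7018/11.7413 = 2.44452…
r ≈ ln(R0)/T = ln(11.7413)/2.44452… = 1.00761… → 1.008

1.008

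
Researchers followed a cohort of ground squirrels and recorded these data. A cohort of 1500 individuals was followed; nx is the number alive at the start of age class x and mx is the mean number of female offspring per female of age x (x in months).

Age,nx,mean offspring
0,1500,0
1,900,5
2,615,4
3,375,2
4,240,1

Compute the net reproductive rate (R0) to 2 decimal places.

lx = nx/n0 = nx/1500: 1, 0.6, 0.41, 0.25, 0.16
lx·mx by age: 0, 3, 1.64, 0.5, 0.16
R0 = Σ lx·mx = 5.3 → 5.30

5.30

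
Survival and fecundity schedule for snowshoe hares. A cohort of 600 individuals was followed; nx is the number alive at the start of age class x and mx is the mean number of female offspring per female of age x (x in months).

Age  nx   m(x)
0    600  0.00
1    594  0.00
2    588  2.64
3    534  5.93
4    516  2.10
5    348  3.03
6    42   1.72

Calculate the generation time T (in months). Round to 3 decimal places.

3.268

lx = nx/n0 = nx/600: 1, 0.99, 0.98, 0.89, 0.86, 0.58, 0.07
lx·mx: 0, 0, 2.5872, 5.2777, 1.806, 1.7574, 0.1204 → R0 = 11.5487
x·lx·mx: 0, 0, 5.1744, 15.8331, 7.224, 8.787, 0.7224 → Σ = 37.7409
T = 37.7409 / 11.5487 = 3.267978… → 3.268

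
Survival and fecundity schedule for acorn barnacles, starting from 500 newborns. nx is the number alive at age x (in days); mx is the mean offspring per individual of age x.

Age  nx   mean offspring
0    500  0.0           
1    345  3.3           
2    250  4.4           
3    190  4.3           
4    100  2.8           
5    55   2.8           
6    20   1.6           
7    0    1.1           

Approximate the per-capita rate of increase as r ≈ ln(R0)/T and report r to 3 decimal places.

0.873

lx = nx/n0 = nx/500: 1, 0.69, 0.5, 0.38, 0.2, 0.11, 0.04, 0
R0 = Σ lx·mx = 0 + 2.277 + 2.2 + 1.634 + 0.56 + 0.308 + 0.064 + 0 = 7.043
Σ x·lx·mx = 15.743; T = 15.743/7.043 = 2.23527…
r ≈ ln(R0)/T = ln(7.043)/2.23527… = 0.87329… → 0.873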